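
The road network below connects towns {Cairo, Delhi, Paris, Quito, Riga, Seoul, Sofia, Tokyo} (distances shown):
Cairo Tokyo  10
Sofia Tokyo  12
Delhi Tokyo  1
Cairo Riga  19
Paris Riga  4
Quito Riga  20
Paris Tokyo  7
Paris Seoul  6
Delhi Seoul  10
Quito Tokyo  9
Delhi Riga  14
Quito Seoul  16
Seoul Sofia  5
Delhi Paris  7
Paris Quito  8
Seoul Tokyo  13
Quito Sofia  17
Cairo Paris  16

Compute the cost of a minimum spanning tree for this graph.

Sort edges by weight, then run Kruskal:
Delhi Tokyo (1): add — endpoints in different components.
Paris Riga (4): add — endpoints in different components.
Seoul Sofia (5): add — endpoints in different components.
Paris Seoul (6): add — endpoints in different components.
Delhi Paris (7): add — endpoints in different components.
Paris Tokyo (7): skip — Tokyo and Paris already connected.
Paris Quito (8): add — endpoints in different components.
Quito Tokyo (9): skip — Quito and Tokyo already connected.
Cairo Tokyo (10): add — endpoints in different components.
MST edges: Delhi Tokyo, Paris Riga, Seoul Sofia, Paris Seoul, Delhi Paris, Paris Quito, Cairo Tokyo; total weight 1+4+5+6+7+8+10 = 41.

41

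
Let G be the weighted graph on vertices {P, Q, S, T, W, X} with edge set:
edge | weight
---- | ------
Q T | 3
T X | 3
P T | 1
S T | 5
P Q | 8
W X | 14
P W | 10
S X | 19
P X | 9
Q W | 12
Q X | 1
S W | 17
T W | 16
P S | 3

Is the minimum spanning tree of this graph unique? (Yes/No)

Sort edges by weight, then run Kruskal:
P T (1): add. Components now {P,T} {X} {W} {S} {Q}
Q X (1): add. Components now {P,T} {Q,X} {W} {S}
P S (3): add. Components now {P,S,T} {Q,X} {W}
Q T (3): add. Components now {P,Q,S,T,X} {W}
T X (3): skip — X and T already connected.
S T (5): skip — S and T already connected.
P Q (8): skip — P and Q already connected.
P X (9): skip — P and X already connected.
P W (10): add. Components now {P,Q,S,T,W,X}
Non-tree edge T X has weight 3, equal to the heaviest edge on its tree cycle — swapping gives another MST of the same weight. Not unique.

No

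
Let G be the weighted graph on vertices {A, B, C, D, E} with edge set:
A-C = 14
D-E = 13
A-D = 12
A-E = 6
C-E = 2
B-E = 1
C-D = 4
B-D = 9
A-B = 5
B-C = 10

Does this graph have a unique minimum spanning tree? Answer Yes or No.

Yes

Kruskal: consider edges lightest-first.
B-E (1): add — endpoints in different components.
C-E (2): add — endpoints in different components.
C-D (4): add — endpoints in different components.
A-B (5): add — endpoints in different components.
Every non-tree edge has weight strictly greater than the heaviest edge on the tree path between its endpoints, so the MST is unique.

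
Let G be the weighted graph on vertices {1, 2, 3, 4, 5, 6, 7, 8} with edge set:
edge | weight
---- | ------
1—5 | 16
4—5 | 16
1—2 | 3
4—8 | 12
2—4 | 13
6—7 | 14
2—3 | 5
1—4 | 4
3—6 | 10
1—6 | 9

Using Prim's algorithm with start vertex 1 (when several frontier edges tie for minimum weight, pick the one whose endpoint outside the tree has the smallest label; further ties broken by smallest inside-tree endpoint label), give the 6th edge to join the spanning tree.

Prim's algorithm from 1:
Step 1: frontier [1—2 3, 1—4 4, 1—6 9, 1—5 16] → take 1—2 (3); add 2.
Step 2: frontier [1—4 4, 1—6 9, 1—5 16, 2—3 5, 2—4 13] → take 1—4 (4); add 4.
Step 3: frontier [1—6 9, 1—5 16, 2—3 5, 4—8 12, 4—5 16] → take 2—3 (5); add 3.
Step 4: frontier [1—6 9, 1—5 16, 3—6 10, 4—8 12, 4—5 16] → take 1—6 (9); add 6.
Step 5: frontier [1—5 16, 4—8 12, 4—5 16, 6—7 14] → take 4—8 (12); add 8.
Step 6: frontier [1—5 16, 4—5 16, 6—7 14] → take 6—7 (14); add 7.
Step 7: frontier [1—5 16, 4—5 16] → take 1—5 (16); add 5.
The 6th edge added is 6—7.

6-7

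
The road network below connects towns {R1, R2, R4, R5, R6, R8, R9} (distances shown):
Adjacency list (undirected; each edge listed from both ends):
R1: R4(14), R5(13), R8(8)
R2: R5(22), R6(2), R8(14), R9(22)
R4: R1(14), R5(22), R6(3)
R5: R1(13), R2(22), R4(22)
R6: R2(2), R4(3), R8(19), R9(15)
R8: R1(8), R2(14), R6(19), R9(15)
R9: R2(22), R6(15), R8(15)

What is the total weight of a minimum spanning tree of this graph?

55

Kruskal's algorithm — process edges by increasing weight (ties by edge label):
R2 R6 (2): add — endpoints in different components.
R4 R6 (3): add — endpoints in different components.
R1 R8 (8): add — endpoints in different components.
R1 R5 (13): add — endpoints in different components.
R1 R4 (14): add — endpoints in different components.
R2 R8 (14): skip — R2 and R8 already connected.
R6 R9 (15): add — endpoints in different components.
MST edges: R2 R6, R4 R6, R1 R8, R1 R5, R1 R4, R6 R9; total weight 2+3+8+13+14+15 = 55.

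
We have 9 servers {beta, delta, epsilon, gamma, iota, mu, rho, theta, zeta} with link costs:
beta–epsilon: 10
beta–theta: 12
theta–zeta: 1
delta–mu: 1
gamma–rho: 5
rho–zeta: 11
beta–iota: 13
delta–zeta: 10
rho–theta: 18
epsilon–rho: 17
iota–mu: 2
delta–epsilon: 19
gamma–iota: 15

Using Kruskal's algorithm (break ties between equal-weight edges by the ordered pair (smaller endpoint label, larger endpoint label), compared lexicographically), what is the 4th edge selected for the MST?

Sort edges by weight, then run Kruskal:
delta–mu (1): add — endpoints in different components.
theta–zeta (1): add — endpoints in different components.
iota–mu (2): add — endpoints in different components.
gamma–rho (5): add — endpoints in different components.
beta–epsilon (10): add — endpoints in different components.
delta–zeta (10): add — endpoints in different components.
rho–zeta (11): add — endpoints in different components.
beta–theta (12): add — endpoints in different components.
The 4th edge added is gamma–rho.

gamma-rho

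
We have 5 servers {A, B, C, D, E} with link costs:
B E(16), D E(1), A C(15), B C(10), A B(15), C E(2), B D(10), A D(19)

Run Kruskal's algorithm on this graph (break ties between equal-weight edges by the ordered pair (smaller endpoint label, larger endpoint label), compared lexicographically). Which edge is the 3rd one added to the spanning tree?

Sort edges by weight, then run Kruskal:
D E (1): add — endpoints in different components.
C E (2): add — endpoints in different components.
B C (10): add — endpoints in different components.
B D (10): skip — B and D already connected.
A B (15): add — endpoints in different components.
The 3rd edge added is B C.

B-C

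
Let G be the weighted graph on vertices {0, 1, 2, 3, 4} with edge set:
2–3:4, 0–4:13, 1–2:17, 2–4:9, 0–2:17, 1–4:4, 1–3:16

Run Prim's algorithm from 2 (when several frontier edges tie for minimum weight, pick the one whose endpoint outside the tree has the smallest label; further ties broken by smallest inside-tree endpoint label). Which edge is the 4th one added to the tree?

Prim's algorithm from 2:
Step 1: frontier [2–3 4, 2–4 9, 0–2 17, 1–2 17] → take 2–3 (4); add 3.
Step 2: frontier [2–4 9, 0–2 17, 1–2 17, 1–3 16] → take 2–4 (9); add 4.
Step 3: frontier [0–2 17, 1–2 17, 1–3 16, 1–4 4, 0–4 13] → take 1–4 (4); add 1.
Step 4: frontier [0–2 17, 0–4 13] → take 0–4 (13); add 0.
The 4th edge added is 0–4.

0-4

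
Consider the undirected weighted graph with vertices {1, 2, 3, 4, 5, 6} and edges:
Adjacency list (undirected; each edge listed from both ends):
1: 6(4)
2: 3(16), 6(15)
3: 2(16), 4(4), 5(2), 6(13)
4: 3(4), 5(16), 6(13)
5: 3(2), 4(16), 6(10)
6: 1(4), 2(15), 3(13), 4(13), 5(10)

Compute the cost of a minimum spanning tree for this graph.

35

Sort edges by weight, then run Kruskal:
3—5 (2): add — endpoints in different components.
1—6 (4): add — endpoints in different components.
3—4 (4): add — endpoints in different components.
5—6 (10): add — endpoints in different components.
3—6 (13): skip — 3 and 6 already connected.
4—6 (13): skip — 4 and 6 already connected.
2—6 (15): add — endpoints in different components.
MST edges: 3—5, 1—6, 3—4, 5—6, 2—6; total weight 2+4+4+10+15 = 35.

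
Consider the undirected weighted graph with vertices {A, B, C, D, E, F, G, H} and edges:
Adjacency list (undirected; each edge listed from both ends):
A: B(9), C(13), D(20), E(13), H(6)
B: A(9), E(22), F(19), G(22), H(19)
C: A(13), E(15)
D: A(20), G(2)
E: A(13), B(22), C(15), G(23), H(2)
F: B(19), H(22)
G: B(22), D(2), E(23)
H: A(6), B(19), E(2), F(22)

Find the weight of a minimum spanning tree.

Sort edges by weight, then run Kruskal:
D G (2): add — endpoints in different components.
E H (2): add — endpoints in different components.
A H (6): add — endpoints in different components.
A B (9): add — endpoints in different components.
A C (13): add — endpoints in different components.
A E (13): skip — A and E already connected.
C E (15): skip — C and E already connected.
B F (19): add — endpoints in different components.
B H (19): skip — B and H already connected.
A D (20): add — endpoints in different components.
MST edges: D G, E H, A H, A B, A C, B F, A D; total weight 2+2+6+9+13+19+20 = 71.

71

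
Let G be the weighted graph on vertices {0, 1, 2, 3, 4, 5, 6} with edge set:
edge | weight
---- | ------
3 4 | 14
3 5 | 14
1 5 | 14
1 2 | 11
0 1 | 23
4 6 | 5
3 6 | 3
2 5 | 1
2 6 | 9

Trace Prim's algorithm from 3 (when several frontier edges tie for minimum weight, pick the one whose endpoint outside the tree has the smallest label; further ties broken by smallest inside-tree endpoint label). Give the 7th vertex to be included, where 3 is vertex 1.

Grow the tree from 3 using Prim:
Step 1: frontier [3 6 3, 3 4 14, 3 5 14] → take 3 6 (3); add 6.
Step 2: frontier [3 4 14, 3 5 14, 4 6 5, 2 6 9] → take 4 6 (5); add 4.
Step 3: frontier [3 5 14, 2 6 9] → take 2 6 (9); add 2.
Step 4: frontier [2 5 1, 1 2 11, 3 5 14] → take 2 5 (1); add 5.
Step 5: frontier [1 2 11, 1 5 14] → take 1 2 (11); add 1.
Step 6: frontier [0 1 23] → take 0 1 (23); add 0.
Vertex order: 3, 6, 4, 2, 5, 1, 0. The 7th vertex is 0.

0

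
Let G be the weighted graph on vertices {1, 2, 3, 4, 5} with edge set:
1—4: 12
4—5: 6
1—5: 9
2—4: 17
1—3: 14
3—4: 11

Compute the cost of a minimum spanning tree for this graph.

43

Sort edges by weight, then run Kruskal:
4—5 (6): add. Components now {1} {2} {3} {4,5}
1—5 (9): add. Components now {1,4,5} {2} {3}
3—4 (11): add. Components now {1,3,4,5} {2}
1—4 (12): skip — 1 and 4 already connected.
1—3 (14): skip — 1 and 3 already connected.
2—4 (17): add. Components now {1,2,3,4,5}
MST edges: 4—5, 1—5, 3—4, 2—4; total weight 6+9+11+17 = 43.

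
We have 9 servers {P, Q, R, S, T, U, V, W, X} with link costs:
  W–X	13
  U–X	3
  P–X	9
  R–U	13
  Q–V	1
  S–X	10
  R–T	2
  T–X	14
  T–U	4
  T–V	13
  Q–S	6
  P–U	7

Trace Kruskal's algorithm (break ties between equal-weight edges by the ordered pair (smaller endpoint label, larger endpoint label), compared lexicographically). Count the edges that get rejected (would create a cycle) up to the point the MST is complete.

3

Sort edges by weight, then run Kruskal:
Q–V (1): add — endpoints in different components.
R–T (2): add — endpoints in different components.
U–X (3): add — endpoints in different components.
T–U (4): add — endpoints in different components.
Q–S (6): add — endpoints in different components.
P–U (7): add — endpoints in different components.
P–X (9): skip — X and P already connected.
S–X (10): add — endpoints in different components.
R–U (13): skip — U and R already connected.
T–V (13): skip — T and V already connected.
W–X (13): add — endpoints in different components.
Edges rejected before the tree was complete: 3.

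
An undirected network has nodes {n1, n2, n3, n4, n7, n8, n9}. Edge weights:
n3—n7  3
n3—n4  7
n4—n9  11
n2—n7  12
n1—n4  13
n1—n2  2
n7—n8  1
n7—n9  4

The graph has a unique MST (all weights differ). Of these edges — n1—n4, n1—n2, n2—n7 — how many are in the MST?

2

Kruskal: consider edges lightest-first.
n7—n8 (1): add — endpoints in different components.
n1—n2 (2): add — endpoints in different components.
n3—n7 (3): add — endpoints in different components.
n7—n9 (4): add — endpoints in different components.
n3—n4 (7): add — endpoints in different components.
n4—n9 (11): skip — n4 and n9 already connected.
n2—n7 (12): add — endpoints in different components.
MST edge set: {n7—n8, n1—n2, n3—n7, n7—n9, n3—n4, n2—n7}.
Of the listed edges, {n1—n2, n2—n7} are in the MST → 2.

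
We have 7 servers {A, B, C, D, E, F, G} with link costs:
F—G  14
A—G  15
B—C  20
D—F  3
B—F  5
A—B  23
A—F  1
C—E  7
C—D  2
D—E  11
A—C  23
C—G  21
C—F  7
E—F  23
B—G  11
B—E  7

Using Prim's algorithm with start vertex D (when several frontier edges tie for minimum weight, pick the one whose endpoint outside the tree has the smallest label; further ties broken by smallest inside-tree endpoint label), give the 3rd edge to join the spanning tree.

Prim's algorithm from D:
Step 1: cheapest edge leaving the tree is C—D (2); add C.
Step 2: cheapest edge leaving the tree is D—F (3); add F.
Step 3: cheapest edge leaving the tree is A—F (1); add A.
Step 4: cheapest edge leaving the tree is B—F (5); add B.
Step 5: cheapest edge leaving the tree is B—E (7); add E.
Step 6: cheapest edge leaving the tree is B—G (11); add G.
The 3rd edge added is A—F.

A-F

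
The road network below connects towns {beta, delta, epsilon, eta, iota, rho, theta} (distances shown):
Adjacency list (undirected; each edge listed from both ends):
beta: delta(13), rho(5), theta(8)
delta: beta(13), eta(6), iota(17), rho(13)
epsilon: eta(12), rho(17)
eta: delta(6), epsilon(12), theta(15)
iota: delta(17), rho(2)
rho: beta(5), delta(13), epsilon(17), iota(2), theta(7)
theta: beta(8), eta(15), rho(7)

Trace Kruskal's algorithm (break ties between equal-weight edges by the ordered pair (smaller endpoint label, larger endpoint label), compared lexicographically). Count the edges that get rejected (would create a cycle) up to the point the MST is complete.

1

Sort edges by weight, then run Kruskal:
iota–rho (2): add — endpoints in different components.
beta–rho (5): add — endpoints in different components.
delta–eta (6): add — endpoints in different components.
rho–theta (7): add — endpoints in different components.
beta–theta (8): skip — theta and beta already connected.
epsilon–eta (12): add — endpoints in different components.
beta–delta (13): add — endpoints in different components.
Edges rejected before the tree was complete: 1.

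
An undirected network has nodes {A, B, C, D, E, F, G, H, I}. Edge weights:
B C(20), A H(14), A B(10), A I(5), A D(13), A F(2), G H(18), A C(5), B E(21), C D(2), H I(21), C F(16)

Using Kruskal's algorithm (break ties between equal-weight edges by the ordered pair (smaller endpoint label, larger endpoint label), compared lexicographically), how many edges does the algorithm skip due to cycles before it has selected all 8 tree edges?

Kruskal: consider edges lightest-first.
A F (2): add — endpoints in different components.
C D (2): add — endpoints in different components.
A C (5): add — endpoints in different components.
A I (5): add — endpoints in different components.
A B (10): add — endpoints in different components.
A D (13): skip — A and D already connected.
A H (14): add — endpoints in different components.
C F (16): skip — C and F already connected.
G H (18): add — endpoints in different components.
B C (20): skip — B and C already connected.
B E (21): add — endpoints in different components.
Edges rejected before the tree was complete: 3.

3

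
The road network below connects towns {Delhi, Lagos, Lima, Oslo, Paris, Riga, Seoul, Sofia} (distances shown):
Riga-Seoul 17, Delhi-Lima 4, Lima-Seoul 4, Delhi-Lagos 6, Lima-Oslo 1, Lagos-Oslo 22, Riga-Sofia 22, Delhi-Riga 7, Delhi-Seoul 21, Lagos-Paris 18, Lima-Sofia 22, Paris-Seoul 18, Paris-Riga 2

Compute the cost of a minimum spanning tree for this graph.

Grow the tree from Lima using Prim:
Step 1: frontier [Lima-Oslo 1, Delhi-Lima 4, Lima-Seoul 4, Lima-Sofia 22] → take Lima-Oslo (1); add Oslo.
Step 2: frontier [Delhi-Lima 4, Lima-Seoul 4, Lima-Sofia 22, Lagos-Oslo 22] → take Delhi-Lima (4); add Delhi.
Step 3: frontier [Delhi-Lagos 6, Delhi-Riga 7, Delhi-Seoul 21, Lima-Seoul 4, Lima-Sofia 22, Lagos-Oslo 22] → take Lima-Seoul (4); add Seoul.
Step 4: frontier [Delhi-Lagos 6, Delhi-Riga 7, Lima-Sofia 22, Lagos-Oslo 22, Riga-Seoul 17, Paris-Seoul 18] → take Delhi-Lagos (6); add Lagos.
Step 5: frontier [Delhi-Riga 7, Lagos-Paris 18, Lima-Sofia 22, Riga-Seoul 17, Paris-Seoul 18] → take Delhi-Riga (7); add Riga.
Step 6: frontier [Lagos-Paris 18, Lima-Sofia 22, Paris-Riga 2, Riga-Sofia 22, Paris-Seoul 18] → take Paris-Riga (2); add Paris.
Step 7: frontier [Lima-Sofia 22, Riga-Sofia 22] → take Lima-Sofia (22); add Sofia.
MST edges: Lima-Oslo, Delhi-Lima, Lima-Seoul, Delhi-Lagos, Delhi-Riga, Paris-Riga, Lima-Sofia; total weight 1+4+4+6+7+2+22 = 46.

46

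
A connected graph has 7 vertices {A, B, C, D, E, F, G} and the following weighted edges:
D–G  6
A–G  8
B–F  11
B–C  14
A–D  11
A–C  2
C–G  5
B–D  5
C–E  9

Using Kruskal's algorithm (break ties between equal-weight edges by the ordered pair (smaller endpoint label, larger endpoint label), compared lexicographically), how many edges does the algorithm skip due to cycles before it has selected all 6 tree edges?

2

Kruskal's algorithm — process edges by increasing weight (ties by edge label):
A–C (2): add — endpoints in different components.
B–D (5): add — endpoints in different components.
C–G (5): add — endpoints in different components.
D–G (6): add — endpoints in different components.
A–G (8): skip — A and G already connected.
C–E (9): add — endpoints in different components.
A–D (11): skip — A and D already connected.
B–F (11): add — endpoints in different components.
Edges rejected before the tree was complete: 2.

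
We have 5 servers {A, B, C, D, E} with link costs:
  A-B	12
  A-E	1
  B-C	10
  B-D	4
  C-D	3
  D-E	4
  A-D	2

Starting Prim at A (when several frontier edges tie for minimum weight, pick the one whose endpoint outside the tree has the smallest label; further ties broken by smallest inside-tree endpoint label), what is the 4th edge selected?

Grow the tree from A using Prim:
Step 1: cheapest edge leaving the tree is A-E (1); add E.
Step 2: cheapest edge leaving the tree is A-D (2); add D.
Step 3: cheapest edge leaving the tree is C-D (3); add C.
Step 4: cheapest edge leaving the tree is B-D (4); add B.
The 4th edge added is B-D.

B-D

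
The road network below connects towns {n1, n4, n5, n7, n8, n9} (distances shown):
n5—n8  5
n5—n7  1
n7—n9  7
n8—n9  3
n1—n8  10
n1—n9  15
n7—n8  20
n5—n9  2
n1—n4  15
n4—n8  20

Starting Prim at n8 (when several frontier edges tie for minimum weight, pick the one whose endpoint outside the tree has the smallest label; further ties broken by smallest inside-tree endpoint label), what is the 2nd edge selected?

n5-n9

Prim's algorithm from n8:
Step 1: cheapest edge leaving the tree is n8—n9 (3); add n9.
Step 2: cheapest edge leaving the tree is n5—n9 (2); add n5.
Step 3: cheapest edge leaving the tree is n5—n7 (1); add n7.
Step 4: cheapest edge leaving the tree is n1—n8 (10); add n1.
Step 5: cheapest edge leaving the tree is n1—n4 (15); add n4.
The 2nd edge added is n5—n9.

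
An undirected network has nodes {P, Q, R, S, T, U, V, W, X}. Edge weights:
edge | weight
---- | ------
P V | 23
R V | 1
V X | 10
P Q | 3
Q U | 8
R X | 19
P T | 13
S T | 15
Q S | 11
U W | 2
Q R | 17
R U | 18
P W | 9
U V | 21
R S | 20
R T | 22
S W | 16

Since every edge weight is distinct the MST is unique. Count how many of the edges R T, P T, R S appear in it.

1

Sort edges by weight, then run Kruskal:
R V (1): add — endpoints in different components.
U W (2): add — endpoints in different components.
P Q (3): add — endpoints in different components.
Q U (8): add — endpoints in different components.
P W (9): skip — P and W already connected.
V X (10): add — endpoints in different components.
Q S (11): add — endpoints in different components.
P T (13): add — endpoints in different components.
S T (15): skip — T and S already connected.
S W (16): skip — S and W already connected.
Q R (17): add — endpoints in different components.
MST edge set: {R V, U W, P Q, Q U, V X, Q S, P T, Q R}.
Of the listed edges, {P T} are in the MST → 1.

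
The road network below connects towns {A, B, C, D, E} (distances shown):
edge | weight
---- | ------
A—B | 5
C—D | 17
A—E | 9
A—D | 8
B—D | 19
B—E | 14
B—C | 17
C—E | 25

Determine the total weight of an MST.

39

Prim, starting at B.
Step 1: cheapest edge leaving the tree is A—B (5); add A.
Step 2: cheapest edge leaving the tree is A—D (8); add D.
Step 3: cheapest edge leaving the tree is A—E (9); add E.
Step 4: cheapest edge leaving the tree is B—C (17); add C.
MST edges: A—B, A—D, A—E, B—C; total weight 5+8+9+17 = 39.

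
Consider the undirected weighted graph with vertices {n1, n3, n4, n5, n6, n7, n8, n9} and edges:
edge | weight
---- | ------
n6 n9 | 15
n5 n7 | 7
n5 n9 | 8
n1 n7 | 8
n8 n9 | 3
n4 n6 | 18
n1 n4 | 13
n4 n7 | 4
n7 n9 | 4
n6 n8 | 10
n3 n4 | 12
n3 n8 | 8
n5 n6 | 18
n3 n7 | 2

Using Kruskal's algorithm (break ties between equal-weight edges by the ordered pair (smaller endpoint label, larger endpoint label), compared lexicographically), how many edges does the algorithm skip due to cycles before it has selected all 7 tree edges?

2

Sort edges by weight, then run Kruskal:
n3 n7 (2): add — endpoints in different components.
n8 n9 (3): add — endpoints in different components.
n4 n7 (4): add — endpoints in different components.
n7 n9 (4): add — endpoints in different components.
n5 n7 (7): add — endpoints in different components.
n1 n7 (8): add — endpoints in different components.
n3 n8 (8): skip — n3 and n8 already connected.
n5 n9 (8): skip — n9 and n5 already connected.
n6 n8 (10): add — endpoints in different components.
Edges rejected before the tree was complete: 2.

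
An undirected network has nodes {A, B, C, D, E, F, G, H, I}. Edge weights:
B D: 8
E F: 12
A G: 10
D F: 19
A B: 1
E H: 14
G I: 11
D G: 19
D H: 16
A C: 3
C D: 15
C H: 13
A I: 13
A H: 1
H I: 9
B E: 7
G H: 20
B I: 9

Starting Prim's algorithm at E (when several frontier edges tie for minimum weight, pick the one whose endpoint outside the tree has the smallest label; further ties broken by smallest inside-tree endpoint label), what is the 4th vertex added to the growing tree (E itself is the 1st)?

H

Prim, starting at E.
Step 1: cheapest edge leaving the tree is B E (7); add B.
Step 2: cheapest edge leaving the tree is A B (1); add A.
Step 3: cheapest edge leaving the tree is A H (1); add H.
Step 4: cheapest edge leaving the tree is A C (3); add C.
Step 5: cheapest edge leaving the tree is B D (8); add D.
Step 6: cheapest edge leaving the tree is B I (9); add I.
Step 7: cheapest edge leaving the tree is A G (10); add G.
Step 8: cheapest edge leaving the tree is E F (12); add F.
Vertex order: E, B, A, H, C, D, I, G, F. The 4th vertex is H.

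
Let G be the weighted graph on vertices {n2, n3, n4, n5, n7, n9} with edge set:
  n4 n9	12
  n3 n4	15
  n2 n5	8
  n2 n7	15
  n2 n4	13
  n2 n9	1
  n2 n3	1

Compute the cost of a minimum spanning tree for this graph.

37

Sort edges by weight, then run Kruskal:
n2 n3 (1): add — endpoints in different components.
n2 n9 (1): add — endpoints in different components.
n2 n5 (8): add — endpoints in different components.
n4 n9 (12): add — endpoints in different components.
n2 n4 (13): skip — n4 and n2 already connected.
n2 n7 (15): add — endpoints in different components.
MST edges: n2 n3, n2 n9, n2 n5, n4 n9, n2 n7; total weight 1+1+8+12+15 = 37.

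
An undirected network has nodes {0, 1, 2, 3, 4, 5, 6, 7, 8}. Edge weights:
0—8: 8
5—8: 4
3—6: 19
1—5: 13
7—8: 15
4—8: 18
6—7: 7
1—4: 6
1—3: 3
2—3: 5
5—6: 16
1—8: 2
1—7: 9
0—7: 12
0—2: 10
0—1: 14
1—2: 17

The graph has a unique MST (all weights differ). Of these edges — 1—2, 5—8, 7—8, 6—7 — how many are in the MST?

2

Kruskal: consider edges lightest-first.
1—8 (2): add — endpoints in different components.
1—3 (3): add — endpoints in different components.
5—8 (4): add — endpoints in different components.
2—3 (5): add — endpoints in different components.
1—4 (6): add — endpoints in different components.
6—7 (7): add — endpoints in different components.
0—8 (8): add — endpoints in different components.
1—7 (9): add — endpoints in different components.
MST edge set: {1—8, 1—3, 5—8, 2—3, 1—4, 6—7, 0—8, 1—7}.
Of the listed edges, {5—8, 6—7} are in the MST → 2.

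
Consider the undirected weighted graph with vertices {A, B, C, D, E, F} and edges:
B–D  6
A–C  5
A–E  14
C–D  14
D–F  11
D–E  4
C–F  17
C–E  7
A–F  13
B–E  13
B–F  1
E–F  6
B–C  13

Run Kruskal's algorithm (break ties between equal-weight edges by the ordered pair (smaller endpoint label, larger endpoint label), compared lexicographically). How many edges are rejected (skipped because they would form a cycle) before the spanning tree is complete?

1

Kruskal's algorithm — process edges by increasing weight (ties by edge label):
B–F (1): add — endpoints in different components.
D–E (4): add — endpoints in different components.
A–C (5): add — endpoints in different components.
B–D (6): add — endpoints in different components.
E–F (6): skip — E and F already connected.
C–E (7): add — endpoints in different components.
Edges rejected before the tree was complete: 1.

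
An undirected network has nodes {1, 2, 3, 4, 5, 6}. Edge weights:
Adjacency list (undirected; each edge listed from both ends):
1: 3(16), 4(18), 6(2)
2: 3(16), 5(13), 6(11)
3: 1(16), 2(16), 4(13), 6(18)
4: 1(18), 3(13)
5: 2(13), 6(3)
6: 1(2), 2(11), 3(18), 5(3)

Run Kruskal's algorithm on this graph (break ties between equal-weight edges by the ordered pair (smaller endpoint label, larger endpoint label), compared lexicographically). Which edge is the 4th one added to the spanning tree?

3-4

Kruskal's algorithm — process edges by increasing weight (ties by edge label):
1-6 (2): add — endpoints in different components.
5-6 (3): add — endpoints in different components.
2-6 (11): add — endpoints in different components.
2-5 (13): skip — 2 and 5 already connected.
3-4 (13): add — endpoints in different components.
1-3 (16): add — endpoints in different components.
The 4th edge added is 3-4.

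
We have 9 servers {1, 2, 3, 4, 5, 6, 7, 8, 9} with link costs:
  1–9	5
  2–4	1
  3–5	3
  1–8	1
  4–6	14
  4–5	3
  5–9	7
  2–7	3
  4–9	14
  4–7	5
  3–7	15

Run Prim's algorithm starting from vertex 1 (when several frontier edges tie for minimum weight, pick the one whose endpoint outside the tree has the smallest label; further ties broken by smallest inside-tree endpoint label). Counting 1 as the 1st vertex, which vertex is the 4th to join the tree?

5

Prim, starting at 1.
Step 1: cheapest edge leaving the tree is 1–8 (1); add 8.
Step 2: cheapest edge leaving the tree is 1–9 (5); add 9.
Step 3: cheapest edge leaving the tree is 5–9 (7); add 5.
Step 4: cheapest edge leaving the tree is 3–5 (3); add 3.
Step 5: cheapest edge leaving the tree is 4–5 (3); add 4.
Step 6: cheapest edge leaving the tree is 2–4 (1); add 2.
Step 7: cheapest edge leaving the tree is 2–7 (3); add 7.
Step 8: cheapest edge leaving the tree is 4–6 (14); add 6.
Vertex order: 1, 8, 9, 5, 3, 4, 2, 7, 6. The 4th vertex is 5.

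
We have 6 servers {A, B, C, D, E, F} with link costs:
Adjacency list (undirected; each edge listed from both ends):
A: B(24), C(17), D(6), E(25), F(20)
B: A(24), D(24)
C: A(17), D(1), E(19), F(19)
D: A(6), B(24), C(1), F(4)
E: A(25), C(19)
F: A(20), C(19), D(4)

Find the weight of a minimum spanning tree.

Kruskal: consider edges lightest-first.
C–D (1): add. Components now {A} {B} {C,D} {E} {F}
D–F (4): add. Components now {A} {B} {C,D,F} {E}
A–D (6): add. Components now {A,C,D,F} {B} {E}
A–C (17): skip — A and C already connected.
C–E (19): add. Components now {A,C,D,E,F} {B}
C–F (19): skip — C and F already connected.
A–F (20): skip — A and F already connected.
A–B (24): add. Components now {A,B,C,D,E,F}
MST edges: C–D, D–F, A–D, C–E, A–B; total weight 1+4+6+19+24 = 54.

54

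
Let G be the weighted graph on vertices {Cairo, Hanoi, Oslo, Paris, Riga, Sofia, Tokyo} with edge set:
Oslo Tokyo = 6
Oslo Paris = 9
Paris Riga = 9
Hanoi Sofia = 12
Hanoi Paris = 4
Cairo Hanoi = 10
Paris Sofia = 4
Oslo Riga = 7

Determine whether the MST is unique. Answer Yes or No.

No

Sort edges by weight, then run Kruskal:
Hanoi Paris (4): add — endpoints in different components.
Paris Sofia (4): add — endpoints in different components.
Oslo Tokyo (6): add — endpoints in different components.
Oslo Riga (7): add — endpoints in different components.
Oslo Paris (9): add — endpoints in different components.
Paris Riga (9): skip — Riga and Paris already connected.
Cairo Hanoi (10): add — endpoints in different components.
Non-tree edge Paris Riga has weight 9, equal to the heaviest edge on its tree cycle — swapping gives another MST of the same weight. Not unique.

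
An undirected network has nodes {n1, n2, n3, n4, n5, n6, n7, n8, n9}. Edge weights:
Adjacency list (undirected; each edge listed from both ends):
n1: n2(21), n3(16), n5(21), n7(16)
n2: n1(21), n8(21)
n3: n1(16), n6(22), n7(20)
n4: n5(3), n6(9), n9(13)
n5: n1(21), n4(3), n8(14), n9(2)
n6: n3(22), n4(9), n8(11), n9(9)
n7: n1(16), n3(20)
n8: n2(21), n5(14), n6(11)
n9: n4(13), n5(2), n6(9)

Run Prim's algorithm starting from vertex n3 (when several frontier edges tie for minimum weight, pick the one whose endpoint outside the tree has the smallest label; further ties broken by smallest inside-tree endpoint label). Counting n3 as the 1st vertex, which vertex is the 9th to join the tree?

n8

Prim's algorithm from n3:
Step 1: frontier [n1–n3 16, n3–n7 20, n3–n6 22] → take n1–n3 (16); add n1.
Step 2: frontier [n1–n7 16, n1–n2 21, n1–n5 21, n3–n7 20, n3–n6 22] → take n1–n7 (16); add n7.
Step 3: frontier [n1–n2 21, n1–n5 21, n3–n6 22] → take n1–n2 (21); add n2.
Step 4: frontier [n1–n5 21, n2–n8 21, n3–n6 22] → take n1–n5 (21); add n5.
Step 5: frontier [n2–n8 21, n3–n6 22, n5–n9 2, n4–n5 3, n5–n8 14] → take n5–n9 (2); add n9.
Step 6: frontier [n2–n8 21, n3–n6 22, n4–n5 3, n5–n8 14, n6–n9 9, n4–n9 13] → take n4–n5 (3); add n4.
Step 7: frontier [n2–n8 21, n3–n6 22, n4–n6 9, n5–n8 14, n6–n9 9] → take n4–n6 (9); add n6.
Step 8: frontier [n2–n8 21, n5–n8 14, n6–n8 11] → take n6–n8 (11); add n8.
Vertex order: n3, n1, n7, n2, n5, n9, n4, n6, n8. The 9th vertex is n8.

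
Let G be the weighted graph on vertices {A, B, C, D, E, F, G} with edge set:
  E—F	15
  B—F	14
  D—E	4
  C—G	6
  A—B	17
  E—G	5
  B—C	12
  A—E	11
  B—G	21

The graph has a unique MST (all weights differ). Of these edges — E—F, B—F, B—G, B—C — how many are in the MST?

Kruskal's algorithm — process edges by increasing weight (ties by edge label):
D—E (4): add. Components now {A} {B} {C} {D,E} {F} {G}
E—G (5): add. Components now {A} {B} {C} {D,E,G} {F}
C—G (6): add. Components now {A} {B} {C,D,E,G} {F}
A—E (11): add. Components now {A,C,D,E,G} {B} {F}
B—C (12): add. Components now {A,B,C,D,E,G} {F}
B—F (14): add. Components now {A,B,C,D,E,F,G}
MST edge set: {D—E, E—G, C—G, A—E, B—C, B—F}.
Of the listed edges, {B—F, B—C} are in the MST → 2.

2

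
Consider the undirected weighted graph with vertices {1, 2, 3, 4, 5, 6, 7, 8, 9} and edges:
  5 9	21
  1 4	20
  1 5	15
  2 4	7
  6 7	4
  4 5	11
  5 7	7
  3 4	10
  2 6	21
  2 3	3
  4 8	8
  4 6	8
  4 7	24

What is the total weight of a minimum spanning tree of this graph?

Kruskal's algorithm — process edges by increasing weight (ties by edge label):
2 3 (3): add — endpoints in different components.
6 7 (4): add — endpoints in different components.
2 4 (7): add — endpoints in different components.
5 7 (7): add — endpoints in different components.
4 6 (8): add — endpoints in different components.
4 8 (8): add — endpoints in different components.
3 4 (10): skip — 3 and 4 already connected.
4 5 (11): skip — 4 and 5 already connected.
1 5 (15): add — endpoints in different components.
1 4 (20): skip — 1 and 4 already connected.
2 6 (21): skip — 2 and 6 already connected.
5 9 (21): add — endpoints in different components.
MST edges: 2 3, 6 7, 2 4, 5 7, 4 6, 4 8, 1 5, 5 9; total weight 3+4+7+7+8+8+15+21 = 73.

73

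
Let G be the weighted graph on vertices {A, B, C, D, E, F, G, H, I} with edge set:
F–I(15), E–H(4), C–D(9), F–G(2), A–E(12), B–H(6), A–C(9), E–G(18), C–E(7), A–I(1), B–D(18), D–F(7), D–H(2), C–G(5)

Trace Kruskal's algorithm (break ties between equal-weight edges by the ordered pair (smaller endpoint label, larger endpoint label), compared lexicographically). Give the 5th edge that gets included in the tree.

Kruskal's algorithm — process edges by increasing weight (ties by edge label):
A–I (1): add — endpoints in different components.
D–H (2): add — endpoints in different components.
F–G (2): add — endpoints in different components.
E–H (4): add — endpoints in different components.
C–G (5): add — endpoints in different components.
B–H (6): add — endpoints in different components.
C–E (7): add — endpoints in different components.
D–F (7): skip — D and F already connected.
A–C (9): add — endpoints in different components.
The 5th edge added is C–G.

C-G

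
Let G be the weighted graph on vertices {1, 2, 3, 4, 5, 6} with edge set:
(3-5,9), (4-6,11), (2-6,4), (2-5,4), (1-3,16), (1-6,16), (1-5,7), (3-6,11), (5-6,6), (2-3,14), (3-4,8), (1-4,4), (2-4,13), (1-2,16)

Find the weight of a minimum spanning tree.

Sort edges by weight, then run Kruskal:
1-4 (4): add — endpoints in different components.
2-5 (4): add — endpoints in different components.
2-6 (4): add — endpoints in different components.
5-6 (6): skip — 5 and 6 already connected.
1-5 (7): add — endpoints in different components.
3-4 (8): add — endpoints in different components.
MST edges: 1-4, 2-5, 2-6, 1-5, 3-4; total weight 4+4+4+7+8 = 27.

27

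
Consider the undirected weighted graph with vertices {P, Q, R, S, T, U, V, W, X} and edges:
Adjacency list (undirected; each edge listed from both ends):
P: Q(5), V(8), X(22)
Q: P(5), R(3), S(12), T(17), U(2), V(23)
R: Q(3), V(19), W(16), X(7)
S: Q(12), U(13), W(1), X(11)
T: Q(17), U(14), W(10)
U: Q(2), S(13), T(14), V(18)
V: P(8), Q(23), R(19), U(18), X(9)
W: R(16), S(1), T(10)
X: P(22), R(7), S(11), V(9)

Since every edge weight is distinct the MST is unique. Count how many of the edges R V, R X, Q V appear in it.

1

Kruskal's algorithm — process edges by increasing weight (ties by edge label):
S W (1): add — endpoints in different components.
Q U (2): add — endpoints in different components.
Q R (3): add — endpoints in different components.
P Q (5): add — endpoints in different components.
R X (7): add — endpoints in different components.
P V (8): add — endpoints in different components.
V X (9): skip — V and X already connected.
T W (10): add — endpoints in different components.
S X (11): add — endpoints in different components.
MST edge set: {S W, Q U, Q R, P Q, R X, P V, T W, S X}.
Of the listed edges, {R X} are in the MST → 1.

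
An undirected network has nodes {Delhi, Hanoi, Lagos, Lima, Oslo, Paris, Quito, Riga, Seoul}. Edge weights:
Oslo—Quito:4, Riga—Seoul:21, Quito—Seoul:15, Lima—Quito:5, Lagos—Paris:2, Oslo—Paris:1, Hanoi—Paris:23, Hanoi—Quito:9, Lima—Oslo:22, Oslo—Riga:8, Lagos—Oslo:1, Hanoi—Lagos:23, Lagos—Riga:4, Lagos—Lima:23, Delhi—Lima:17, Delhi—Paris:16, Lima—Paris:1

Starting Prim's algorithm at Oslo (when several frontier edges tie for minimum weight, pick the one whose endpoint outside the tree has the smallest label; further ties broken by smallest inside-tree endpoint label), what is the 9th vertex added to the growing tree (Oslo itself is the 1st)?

Prim's algorithm from Oslo:
Step 1: cheapest edge leaving the tree is Lagos—Oslo (1); add Lagos.
Step 2: cheapest edge leaving the tree is Oslo—Paris (1); add Paris.
Step 3: cheapest edge leaving the tree is Lima—Paris (1); add Lima.
Step 4: cheapest edge leaving the tree is Oslo—Quito (4); add Quito.
Step 5: cheapest edge leaving the tree is Lagos—Riga (4); add Riga.
Step 6: cheapest edge leaving the tree is Hanoi—Quito (9); add Hanoi.
Step 7: cheapest edge leaving the tree is Quito—Seoul (15); add Seoul.
Step 8: cheapest edge leaving the tree is Delhi—Paris (16); add Delhi.
Vertex order: Oslo, Lagos, Paris, Lima, Quito, Riga, Hanoi, Seoul, Delhi. The 9th vertex is Delhi.

Delhi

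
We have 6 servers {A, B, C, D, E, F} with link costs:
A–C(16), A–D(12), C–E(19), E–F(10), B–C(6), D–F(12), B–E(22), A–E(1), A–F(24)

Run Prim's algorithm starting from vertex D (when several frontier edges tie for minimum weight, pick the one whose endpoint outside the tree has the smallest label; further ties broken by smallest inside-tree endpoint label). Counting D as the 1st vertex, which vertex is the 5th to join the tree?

Grow the tree from D using Prim:
Step 1: cheapest edge leaving the tree is A–D (12); add A.
Step 2: cheapest edge leaving the tree is A–E (1); add E.
Step 3: cheapest edge leaving the tree is E–F (10); add F.
Step 4: cheapest edge leaving the tree is A–C (16); add C.
Step 5: cheapest edge leaving the tree is B–C (6); add B.
Vertex order: D, A, E, F, C, B. The 5th vertex is C.

C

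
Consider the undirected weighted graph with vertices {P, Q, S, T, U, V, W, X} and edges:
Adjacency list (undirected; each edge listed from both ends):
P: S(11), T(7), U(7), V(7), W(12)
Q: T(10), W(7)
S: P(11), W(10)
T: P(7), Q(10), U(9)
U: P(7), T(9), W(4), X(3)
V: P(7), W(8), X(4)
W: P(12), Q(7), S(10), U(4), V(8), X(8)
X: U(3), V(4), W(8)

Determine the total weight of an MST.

42

Prim, starting at X.
Step 1: frontier [U–X 3, V–X 4, W–X 8] → take U–X (3); add U.
Step 2: frontier [U–W 4, P–U 7, T–U 9, V–X 4, W–X 8] → take V–X (4); add V.
Step 3: frontier [U–W 4, P–U 7, T–U 9, P–V 7, V–W 8, W–X 8] → take U–W (4); add W.
Step 4: frontier [P–U 7, T–U 9, P–V 7, Q–W 7, S–W 10, P–W 12] → take P–U (7); add P.
Step 5: frontier [P–T 7, P–S 11, T–U 9, Q–W 7, S–W 10] → take Q–W (7); add Q.
Step 6: frontier [P–T 7, P–S 11, Q–T 10, T–U 9, S–W 10] → take P–T (7); add T.
Step 7: frontier [P–S 11, S–W 10] → take S–W (10); add S.
MST edges: U–X, V–X, U–W, P–U, Q–W, P–T, S–W; total weight 3+4+4+7+7+7+10 = 42.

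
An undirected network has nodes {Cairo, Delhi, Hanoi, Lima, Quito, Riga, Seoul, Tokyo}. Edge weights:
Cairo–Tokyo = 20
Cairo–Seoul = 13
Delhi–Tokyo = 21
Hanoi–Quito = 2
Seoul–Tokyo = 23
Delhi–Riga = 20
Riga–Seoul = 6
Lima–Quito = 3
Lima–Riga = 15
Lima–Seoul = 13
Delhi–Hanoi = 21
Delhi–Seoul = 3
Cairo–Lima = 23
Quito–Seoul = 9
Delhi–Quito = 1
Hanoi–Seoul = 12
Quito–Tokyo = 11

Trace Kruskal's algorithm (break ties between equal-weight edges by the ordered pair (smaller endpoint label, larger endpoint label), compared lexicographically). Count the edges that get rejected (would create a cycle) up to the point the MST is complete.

Kruskal's algorithm — process edges by increasing weight (ties by edge label):
Delhi–Quito (1): add — endpoints in different components.
Hanoi–Quito (2): add — endpoints in different components.
Delhi–Seoul (3): add — endpoints in different components.
Lima–Quito (3): add — endpoints in different components.
Riga–Seoul (6): add — endpoints in different components.
Quito–Seoul (9): skip — Seoul and Quito already connected.
Quito–Tokyo (11): add — endpoints in different components.
Hanoi–Seoul (12): skip — Seoul and Hanoi already connected.
Cairo–Seoul (13): add — endpoints in different components.
Edges rejected before the tree was complete: 2.

2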